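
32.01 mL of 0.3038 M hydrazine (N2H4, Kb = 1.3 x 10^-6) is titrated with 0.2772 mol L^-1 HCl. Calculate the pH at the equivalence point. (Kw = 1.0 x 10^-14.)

n(N2H4) = 0.3038 x 0.03201 = 0.009725 mol; V(HCl) at equivalence = 0.009725/0.2772 = 0.03508 L.
At equivalence the base is fully converted to N2H5+; total volume = 0.06709 L, so [N2H5+] = 0.009725/0.06709 = 0.1449 M.
Ka(N2H5+) = Kw/Kb = 1.0e-14 / 1.3 x 10^-6 = 7.69e-9.
[H^+] = sqrt(Ka x [N2H5+]) = sqrt(7.69e-9 x 0.1449) = 3.34e-5 M.
pH = -log(3.34e-5) = 4.48.

4.48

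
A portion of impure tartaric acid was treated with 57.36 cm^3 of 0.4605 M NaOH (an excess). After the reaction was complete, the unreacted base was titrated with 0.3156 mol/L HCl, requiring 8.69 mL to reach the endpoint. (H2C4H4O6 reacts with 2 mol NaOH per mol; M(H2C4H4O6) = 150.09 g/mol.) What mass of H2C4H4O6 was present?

1.78 g

Total n(NaOH) added = 0.4605 x 0.05736 = 0.02641 mol.
n(HCl) used = 0.3156 x 0.008690 = 0.002743 mol, which equals the excess n(NaOH).
So n(NaOH) consumed by the sample = 0.02641 - 0.002743 = 0.02367 mol.
n(H2C4H4O6) = 0.02367 / 2 = 0.01184 mol.
mass = 0.01184 mol x 150.09 g/mol = 1.78 g.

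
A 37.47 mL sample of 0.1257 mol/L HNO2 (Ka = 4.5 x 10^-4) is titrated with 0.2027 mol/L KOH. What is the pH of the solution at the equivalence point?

8.12

n(HNO2) = 0.1257 x 0.03747 = 0.004710 mol; V(KOH) at equivalence = 0.004710/0.2027 = 0.02324 L.
At equivalence all the acid is converted to NO2-; total volume = 0.03747 + 0.02324 = 0.06071 L, so [NO2-] = 0.004710/0.06071 = 0.07759 M.
Kb = Kw/Ka = 1.0e-14 / 4.5 x 10^-4 = 2.22e-11.
[OH^-] = sqrt(Kb x [NO2-]) = sqrt(2.22e-11 x 0.07759) = 1.31e-6 M.
pOH = 5.88, so pH = 14.00 - 5.88 = 8.12.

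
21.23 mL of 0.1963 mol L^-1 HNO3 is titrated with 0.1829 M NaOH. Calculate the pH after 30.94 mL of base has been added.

n(acid) = 0.1963 x 0.02123 = 0.004167 mol; n(NaOH) added = 0.1829 x 0.03094 = 0.005659 mol.
Base is in excess by 0.005659 - 0.004167 = 0.001491 mol in a total volume of 0.05217 L.
[OH^-] = 0.001491/0.05217 = 0.02859 M, so pOH = 1.54 and pH = 14.00 - 1.54 = 12.46.

12.46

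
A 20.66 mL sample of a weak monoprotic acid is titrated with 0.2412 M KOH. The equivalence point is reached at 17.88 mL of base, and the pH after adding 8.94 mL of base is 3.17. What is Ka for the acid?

8.94 mL is half of the equivalence volume, so this is the half-equivalence point where [HA] = [A^-].
At half-equivalence pH = pKa, so pKa = 3.17.
Ka = 10^(-3.17) = 6.8 x 10^-4.

6.8 x 10^-4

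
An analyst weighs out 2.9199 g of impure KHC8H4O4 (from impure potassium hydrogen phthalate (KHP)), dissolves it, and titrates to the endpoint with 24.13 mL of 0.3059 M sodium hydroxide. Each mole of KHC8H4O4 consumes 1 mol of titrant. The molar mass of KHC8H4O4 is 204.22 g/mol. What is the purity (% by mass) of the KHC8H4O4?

51.6%

n(NaOH) = 0.3059 x 0.02413 = 0.007381 mol.
n(KHC8H4O4) = 0.007381 / 1 = 0.007381 mol.
mass of KHC8H4O4 = 0.007381 x 204.22 = 1.507 g.
% purity = 1.507 / 2.9199 x 100 = 51.6%.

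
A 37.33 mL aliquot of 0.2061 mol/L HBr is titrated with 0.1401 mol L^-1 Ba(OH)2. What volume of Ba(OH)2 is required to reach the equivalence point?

27.5 mL

n(HBr) = 0.2061 mol/L x 0.03733 L = 0.007694 mol.
The neutralisation is 2 HBr : 1 Ba(OH)2, so n(Ba(OH)2) = 0.007694 x 1/2 = 0.003847 mol.
V(Ba(OH)2) = 0.003847 / 0.1401 = 0.02746 L = 27.5 mL.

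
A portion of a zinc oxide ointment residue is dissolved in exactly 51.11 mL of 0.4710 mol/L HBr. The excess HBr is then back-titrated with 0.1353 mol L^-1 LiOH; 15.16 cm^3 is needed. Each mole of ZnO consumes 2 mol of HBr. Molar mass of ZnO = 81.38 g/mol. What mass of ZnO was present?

0.896 g

Total n(HBr) added = 0.4710 x 0.05111 = 0.02407 mol.
n(LiOH) used = 0.1353 x 0.01516 = 0.002051 mol, which equals the excess n(HBr).
So n(HBr) consumed by the sample = 0.02407 - 0.002051 = 0.02202 mol.
n(ZnO) = 0.02202 / 2 = 0.01101 mol.
mass = 0.01101 mol x 81.38 g/mol = 0.896 g.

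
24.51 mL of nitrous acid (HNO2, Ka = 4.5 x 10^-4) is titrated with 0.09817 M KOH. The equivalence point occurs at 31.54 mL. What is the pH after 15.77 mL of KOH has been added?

3.35

15.77 mL is exactly half the equivalence volume (31.54/2), i.e. the half-equivalence point.
There, n(HA) = n(A^-), so pH = pKa = -log(4.5 x 10^-4) = 3.35.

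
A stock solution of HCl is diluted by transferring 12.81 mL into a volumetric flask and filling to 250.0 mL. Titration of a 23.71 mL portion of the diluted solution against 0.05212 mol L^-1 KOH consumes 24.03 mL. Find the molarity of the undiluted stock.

1.03 M

n(KOH) = 0.05212 x 0.02403 = 0.001252 mol.
n(HCl) in the aliquot = 0.001252 mol.
[diluted HCl] = 0.001252 / 0.02371 = 0.05282 M.
Dilution factor = 250.0/12.81 = 19.52, so [stock] = 0.05282 x 19.52 = 1.03 M.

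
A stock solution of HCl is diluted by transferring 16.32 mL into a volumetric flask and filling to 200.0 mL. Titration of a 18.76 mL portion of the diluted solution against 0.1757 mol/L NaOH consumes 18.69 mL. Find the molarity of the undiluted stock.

n(NaOH) = 0.1757 x 0.01869 = 0.003284 mol.
n(HCl) in the aliquot = 0.003284 mol.
[diluted HCl] = 0.003284 / 0.01876 = 0.1750 M.
Dilution factor = 200.0/16.32 = 12.25, so [stock] = 0.1750 x 12.25 = 2.15 M.

2.15 M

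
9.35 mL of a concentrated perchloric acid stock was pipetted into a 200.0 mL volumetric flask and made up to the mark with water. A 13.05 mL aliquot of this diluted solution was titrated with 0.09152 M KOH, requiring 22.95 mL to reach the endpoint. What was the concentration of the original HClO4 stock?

3.44 M

n(KOH) = 0.09152 x 0.02295 = 0.002100 mol.
n(HClO4) in the aliquot = 0.002100 mol.
[diluted HClO4] = 0.002100 / 0.01305 = 0.1609 M.
Dilution factor = 200.0/9.350 = 21.39, so [stock] = 0.1609 x 21.39 = 3.44 M.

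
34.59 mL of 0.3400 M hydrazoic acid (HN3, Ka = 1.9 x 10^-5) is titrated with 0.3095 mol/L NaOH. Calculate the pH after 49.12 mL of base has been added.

n(acid) = 0.3400 x 0.03459 = 0.01176 mol; n(NaOH) added = 0.3095 x 0.04912 = 0.01520 mol.
Base is in excess by 0.01520 - 0.01176 = 0.003442 mol in a total volume of 0.08371 L.
[OH^-] = 0.003442/0.08371 = 0.04112 M, so pOH = 1.39 and pH = 14.00 - 1.39 = 12.61.

12.61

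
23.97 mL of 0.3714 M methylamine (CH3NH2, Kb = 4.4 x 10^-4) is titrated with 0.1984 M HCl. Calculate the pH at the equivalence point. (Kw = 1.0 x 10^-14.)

5.77

n(CH3NH2) = 0.3714 x 0.02397 = 0.008902 mol; V(HCl) at equivalence = 0.008902/0.1984 = 0.04487 L.
At equivalence the base is fully converted to CH3NH3+; total volume = 0.06884 L, so [CH3NH3+] = 0.008902/0.06884 = 0.1293 M.
Ka(CH3NH3+) = Kw/Kb = 1.0e-14 / 4.4 x 10^-4 = 2.27e-11.
[H^+] = sqrt(Ka x [CH3NH3+]) = sqrt(2.27e-11 x 0.1293) = 1.71e-6 M.
pH = -log(1.71e-6) = 5.77.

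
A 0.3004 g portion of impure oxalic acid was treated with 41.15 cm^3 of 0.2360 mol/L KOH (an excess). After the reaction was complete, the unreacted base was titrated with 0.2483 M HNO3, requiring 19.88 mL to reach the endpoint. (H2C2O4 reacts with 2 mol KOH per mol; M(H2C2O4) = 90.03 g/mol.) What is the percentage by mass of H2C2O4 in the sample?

Total n(KOH) added = 0.2360 x 0.04115 = 0.009711 mol.
n(HNO3) used = 0.2483 x 0.01988 = 0.004936 mol, which equals the excess n(KOH).
So n(KOH) consumed by the sample = 0.009711 - 0.004936 = 0.004775 mol.
n(H2C2O4) = 0.004775 / 2 = 0.002388 mol.
mass H2C2O4 = 0.002388 x 90.03 = 0.2150 g, so %H2C2O4 = 0.2150/0.3004 x 100 = 71.6%.

71.6%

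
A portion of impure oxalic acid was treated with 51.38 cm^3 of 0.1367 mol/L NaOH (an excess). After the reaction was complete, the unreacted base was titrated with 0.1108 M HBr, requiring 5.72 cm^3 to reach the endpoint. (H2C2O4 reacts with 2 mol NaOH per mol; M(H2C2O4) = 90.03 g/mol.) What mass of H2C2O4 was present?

Total n(NaOH) added = 0.1367 x 0.05138 = 0.007024 mol.
n(HBr) used = 0.1108 x 0.005720 = 0.0006338 mol, which equals the excess n(NaOH).
So n(NaOH) consumed by the sample = 0.007024 - 0.0006338 = 0.006390 mol.
n(H2C2O4) = 0.006390 / 2 = 0.003195 mol.
mass = 0.003195 mol x 90.03 g/mol = 0.288 g.

0.288 g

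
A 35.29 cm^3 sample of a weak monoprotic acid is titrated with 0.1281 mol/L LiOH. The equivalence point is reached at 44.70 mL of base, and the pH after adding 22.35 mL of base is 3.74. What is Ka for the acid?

22.35 mL is half of the equivalence volume, so this is the half-equivalence point where [HA] = [A^-].
At half-equivalence pH = pKa, so pKa = 3.74.
Ka = 10^(-3.74) = 1.8 x 10^-4.

1.8 x 10^-4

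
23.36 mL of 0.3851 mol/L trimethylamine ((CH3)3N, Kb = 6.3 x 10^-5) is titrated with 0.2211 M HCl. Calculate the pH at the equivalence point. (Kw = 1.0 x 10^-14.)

n((CH3)3N) = 0.3851 x 0.02336 = 0.008996 mol; V(HCl) at equivalence = 0.008996/0.2211 = 0.04069 L.
At equivalence the base is fully converted to (CH3)3NH+; total volume = 0.06405 L, so [(CH3)3NH+] = 0.008996/0.06405 = 0.1405 M.
Ka((CH3)3NH+) = Kw/Kb = 1.0e-14 / 6.3 x 10^-5 = 1.59e-10.
[H^+] = sqrt(Ka x [(CH3)3NH+]) = sqrt(1.59e-10 x 0.1405) = 4.72e-6 M.
pH = -log(4.72e-6) = 5.33.

5.33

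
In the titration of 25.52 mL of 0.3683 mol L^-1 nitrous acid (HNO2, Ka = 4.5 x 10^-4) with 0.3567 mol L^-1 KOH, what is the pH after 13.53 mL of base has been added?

Initial n(HNO2) = 0.3683 x 0.02552 = 0.009399 mol.
n(KOH) added = 0.3567 x 0.01353 = 0.004826 mol, converting that many moles of HNO2 to NO2-.
Remaining n(HNO2) = 0.004573 mol; n(NO2-) = 0.004826 mol.
By Henderson-Hasselbalch, pH = pKa + log([A^-]/[HA]) = 3.35 + log(0.004826/0.004573) = 3.35 + (+0.02) = 3.37.

3.37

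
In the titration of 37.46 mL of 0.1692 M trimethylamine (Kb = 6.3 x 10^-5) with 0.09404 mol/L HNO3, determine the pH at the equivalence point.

5.51

n((CH3)3N) = 0.1692 x 0.03746 = 0.006338 mol; V(HNO3) at equivalence = 0.006338/0.09404 = 0.06740 L.
At equivalence the base is fully converted to (CH3)3NH+; total volume = 0.1049 L, so [(CH3)3NH+] = 0.006338/0.1049 = 0.06045 M.
Ka((CH3)3NH+) = Kw/Kb = 1.0e-14 / 6.3 x 10^-5 = 1.59e-10.
[H^+] = sqrt(Ka x [(CH3)3NH+]) = sqrt(1.59e-10 x 0.06045) = 3.10e-6 M.
pH = -log(3.10e-6) = 5.51.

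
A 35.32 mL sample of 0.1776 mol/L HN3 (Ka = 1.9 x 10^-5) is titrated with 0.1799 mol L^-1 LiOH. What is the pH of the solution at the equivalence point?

n(HN3) = 0.1776 x 0.03532 = 0.006273 mol; V(LiOH) at equivalence = 0.006273/0.1799 = 0.03487 L.
At equivalence all the acid is converted to N3-; total volume = 0.03532 + 0.03487 = 0.07019 L, so [N3-] = 0.006273/0.07019 = 0.08937 M.
Kb = Kw/Ka = 1.0e-14 / 1.9 x 10^-5 = 5.26e-10.
[OH^-] = sqrt(Kb x [N3-]) = sqrt(5.26e-10 x 0.08937) = 6.86e-6 M.
pOH = 5.16, so pH = 14.00 - 5.16 = 8.84.

8.84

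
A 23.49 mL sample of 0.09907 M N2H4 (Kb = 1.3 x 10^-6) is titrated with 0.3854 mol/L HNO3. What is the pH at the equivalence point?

4.61

n(N2H4) = 0.09907 x 0.02349 = 0.002327 mol; V(HNO3) at equivalence = 0.002327/0.3854 = 0.006038 L.
At equivalence the base is fully converted to N2H5+; total volume = 0.02953 L, so [N2H5+] = 0.002327/0.02953 = 0.07881 M.
Ka(N2H5+) = Kw/Kb = 1.0e-14 / 1.3 x 10^-6 = 7.69e-9.
[H^+] = sqrt(Ka x [N2H5+]) = sqrt(7.69e-9 x 0.07881) = 2.46e-5 M.
pH = -log(2.46e-5) = 4.61.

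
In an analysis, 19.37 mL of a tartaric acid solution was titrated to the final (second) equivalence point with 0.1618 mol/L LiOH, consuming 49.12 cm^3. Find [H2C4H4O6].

0.205 M

n(LiOH) = 0.1618 x 0.04912 = 0.007948 mol.
At the final (second) equivalence point, 2 mol OH^- react per mol H2C4H4O6, so n(H2C4H4O6) = 0.007948 / 2 = 0.003974 mol.
[H2C4H4O6] = 0.003974 / 0.01937 L = 0.205 M.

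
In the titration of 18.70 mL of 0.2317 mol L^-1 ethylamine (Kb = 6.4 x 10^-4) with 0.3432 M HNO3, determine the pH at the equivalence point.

5.83

n(C2H5NH2) = 0.2317 x 0.01870 = 0.004333 mol; V(HNO3) at equivalence = 0.004333/0.3432 = 0.01262 L.
At equivalence the base is fully converted to C2H5NH3+; total volume = 0.03132 L, so [C2H5NH3+] = 0.004333/0.03132 = 0.1383 M.
Ka(C2H5NH3+) = Kw/Kb = 1.0e-14 / 6.4 x 10^-4 = 1.56e-11.
[H^+] = sqrt(Ka x [C2H5NH3+]) = sqrt(1.56e-11 x 0.1383) = 1.47e-6 M.
pH = -log(1.47e-6) = 5.83.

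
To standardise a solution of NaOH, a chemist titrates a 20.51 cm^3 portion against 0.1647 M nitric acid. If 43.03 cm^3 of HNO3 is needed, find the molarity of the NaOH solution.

0.346 M

n(HNO3) delivered = 0.1647 x 0.04303 = 0.007087 mol.
For a 1:1 reaction, n(NaOH) = 0.007087 mol.
[NaOH] = 0.007087 mol / 0.02051 L = 0.346 M.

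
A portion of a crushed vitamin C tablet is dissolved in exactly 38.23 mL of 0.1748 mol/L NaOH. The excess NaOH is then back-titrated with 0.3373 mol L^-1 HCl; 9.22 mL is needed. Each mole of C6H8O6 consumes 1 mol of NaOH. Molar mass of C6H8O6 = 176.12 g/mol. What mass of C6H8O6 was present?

0.629 g

Total n(NaOH) added = 0.1748 x 0.03823 = 0.006683 mol.
n(HCl) used = 0.3373 x 0.009220 = 0.003110 mol, which equals the excess n(NaOH).
So n(NaOH) consumed by the sample = 0.006683 - 0.003110 = 0.003573 mol.
n(C6H8O6) = 0.003573 / 1 = 0.003573 mol.
mass = 0.003573 mol x 176.12 g/mol = 0.629 g.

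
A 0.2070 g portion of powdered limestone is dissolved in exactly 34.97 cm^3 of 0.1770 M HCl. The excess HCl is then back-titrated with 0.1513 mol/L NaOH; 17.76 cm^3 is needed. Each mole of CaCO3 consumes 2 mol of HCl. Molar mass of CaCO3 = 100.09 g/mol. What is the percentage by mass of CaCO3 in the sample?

Total n(HCl) added = 0.1770 x 0.03497 = 0.006190 mol.
n(NaOH) used = 0.1513 x 0.01776 = 0.002687 mol, which equals the excess n(HCl).
So n(HCl) consumed by the sample = 0.006190 - 0.002687 = 0.003503 mol.
n(CaCO3) = 0.003503 / 2 = 0.001751 mol.
mass CaCO3 = 0.001751 x 100.09 = 0.1753 g, so %CaCO3 = 0.1753/0.2070 x 100 = 84.7%.

84.7%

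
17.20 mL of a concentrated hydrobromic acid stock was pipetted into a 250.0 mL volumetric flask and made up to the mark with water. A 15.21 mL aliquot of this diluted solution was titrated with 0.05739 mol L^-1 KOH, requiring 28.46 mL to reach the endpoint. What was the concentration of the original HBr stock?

n(KOH) = 0.05739 x 0.02846 = 0.001633 mol.
n(HBr) in the aliquot = 0.001633 mol.
[diluted HBr] = 0.001633 / 0.01521 = 0.1074 M.
Dilution factor = 250.0/17.20 = 14.53, so [stock] = 0.1074 x 14.53 = 1.56 M.

1.56 M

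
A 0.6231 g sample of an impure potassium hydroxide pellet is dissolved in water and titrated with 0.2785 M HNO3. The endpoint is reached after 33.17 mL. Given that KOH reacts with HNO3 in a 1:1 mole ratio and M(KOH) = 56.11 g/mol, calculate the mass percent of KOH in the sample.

83.2%

n(HNO3) = 0.2785 x 0.03317 = 0.009238 mol.
n(KOH) = 0.009238 / 1 = 0.009238 mol.
mass of KOH = 0.009238 x 56.11 = 0.5183 g.
% purity = 0.5183 / 0.6231 x 100 = 83.2%.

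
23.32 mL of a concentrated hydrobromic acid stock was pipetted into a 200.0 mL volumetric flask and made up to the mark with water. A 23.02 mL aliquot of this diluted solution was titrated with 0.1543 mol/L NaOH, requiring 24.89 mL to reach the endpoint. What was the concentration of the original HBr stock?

1.43 M

n(NaOH) = 0.1543 x 0.02489 = 0.003841 mol.
n(HBr) in the aliquot = 0.003841 mol.
[diluted HBr] = 0.003841 / 0.02302 = 0.1668 M.
Dilution factor = 200.0/23.32 = 8.576, so [stock] = 0.1668 x 8.576 = 1.43 M.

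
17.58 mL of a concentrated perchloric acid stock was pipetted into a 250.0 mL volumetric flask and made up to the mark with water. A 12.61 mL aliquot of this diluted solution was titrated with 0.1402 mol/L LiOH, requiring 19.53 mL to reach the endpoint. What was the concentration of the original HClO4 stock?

n(LiOH) = 0.1402 x 0.01953 = 0.002738 mol.
n(HClO4) in the aliquot = 0.002738 mol.
[diluted HClO4] = 0.002738 / 0.01261 = 0.2171 M.
Dilution factor = 250.0/17.58 = 14.22, so [stock] = 0.2171 x 14.22 = 3.09 M.

3.09 M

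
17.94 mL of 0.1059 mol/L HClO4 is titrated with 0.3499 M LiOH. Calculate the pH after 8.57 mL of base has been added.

n(acid) = 0.1059 x 0.01794 = 0.001900 mol; n(LiOH) added = 0.3499 x 0.008570 = 0.002999 mol.
Base is in excess by 0.002999 - 0.001900 = 0.001099 mol in a total volume of 0.02651 L.
[OH^-] = 0.001099/0.02651 = 0.04145 M, so pOH = 1.38 and pH = 14.00 - 1.38 = 12.62.

12.62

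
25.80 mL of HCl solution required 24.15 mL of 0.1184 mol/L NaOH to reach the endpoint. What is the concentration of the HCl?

0.111 M

n(NaOH) delivered = 0.1184 x 0.02415 = 0.002859 mol.
For a 1:1 reaction, n(HCl) = 0.002859 mol.
[HCl] = 0.002859 mol / 0.02580 L = 0.111 M.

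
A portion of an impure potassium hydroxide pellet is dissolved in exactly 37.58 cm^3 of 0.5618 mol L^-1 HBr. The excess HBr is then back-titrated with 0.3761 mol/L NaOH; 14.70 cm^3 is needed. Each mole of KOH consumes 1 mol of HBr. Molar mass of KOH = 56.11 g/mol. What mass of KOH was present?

Total n(HBr) added = 0.5618 x 0.03758 = 0.02111 mol.
n(NaOH) used = 0.3761 x 0.01470 = 0.005529 mol, which equals the excess n(HBr).
So n(HBr) consumed by the sample = 0.02111 - 0.005529 = 0.01558 mol.
n(KOH) = 0.01558 / 1 = 0.01558 mol.
mass = 0.01558 mol x 56.11 g/mol = 0.874 g.

0.874 g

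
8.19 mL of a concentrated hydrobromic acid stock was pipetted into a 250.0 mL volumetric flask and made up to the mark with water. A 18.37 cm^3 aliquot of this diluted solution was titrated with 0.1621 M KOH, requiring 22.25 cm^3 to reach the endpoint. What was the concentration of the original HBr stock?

5.99 M

n(KOH) = 0.1621 x 0.02225 = 0.003607 mol.
n(HBr) in the aliquot = 0.003607 mol.
[diluted HBr] = 0.003607 / 0.01837 = 0.1963 M.
Dilution factor = 250.0/8.190 = 30.53, so [stock] = 0.1963 x 30.53 = 5.99 M.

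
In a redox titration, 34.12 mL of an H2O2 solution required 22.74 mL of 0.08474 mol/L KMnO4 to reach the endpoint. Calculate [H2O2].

n(KMnO4) = 0.08474 x 0.02274 = 0.001927 mol.
From the balanced equation, 2 mol KMnO4 reacts with 5 mol H2O2, so n(H2O2) = 0.001927 x 5/2 = 0.004817 mol.
[H2O2] = 0.004817 / 0.03412 L = 0.141 M.

0.141 M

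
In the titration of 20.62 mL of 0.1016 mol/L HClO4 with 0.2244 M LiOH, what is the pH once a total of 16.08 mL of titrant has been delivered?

12.62

n(acid) = 0.1016 x 0.02062 = 0.002095 mol; n(LiOH) added = 0.2244 x 0.01608 = 0.003608 mol.
Base is in excess by 0.003608 - 0.002095 = 0.001513 mol in a total volume of 0.03670 L.
[OH^-] = 0.001513/0.03670 = 0.04124 M, so pOH = 1.38 and pH = 14.00 - 1.38 = 12.62.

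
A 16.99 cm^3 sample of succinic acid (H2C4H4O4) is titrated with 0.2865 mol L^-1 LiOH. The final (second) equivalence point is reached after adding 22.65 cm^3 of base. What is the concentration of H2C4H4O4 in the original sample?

n(LiOH) = 0.2865 x 0.02265 = 0.006489 mol.
At the final (second) equivalence point, 2 mol OH^- react per mol H2C4H4O4, so n(H2C4H4O4) = 0.006489 / 2 = 0.003245 mol.
[H2C4H4O4] = 0.003245 / 0.01699 L = 0.191 M.

0.191 M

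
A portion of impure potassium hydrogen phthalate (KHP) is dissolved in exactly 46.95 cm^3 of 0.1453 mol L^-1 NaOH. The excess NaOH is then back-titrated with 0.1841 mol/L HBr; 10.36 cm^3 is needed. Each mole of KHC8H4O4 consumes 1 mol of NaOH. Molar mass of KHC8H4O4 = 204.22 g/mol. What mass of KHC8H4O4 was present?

Total n(NaOH) added = 0.1453 x 0.04695 = 0.006822 mol.
n(HBr) used = 0.1841 x 0.01036 = 0.001907 mol, which equals the excess n(NaOH).
So n(NaOH) consumed by the sample = 0.006822 - 0.001907 = 0.004915 mol.
n(KHC8H4O4) = 0.004915 / 1 = 0.004915 mol.
mass = 0.004915 mol x 204.22 g/mol = 1.00 g.

1.00 g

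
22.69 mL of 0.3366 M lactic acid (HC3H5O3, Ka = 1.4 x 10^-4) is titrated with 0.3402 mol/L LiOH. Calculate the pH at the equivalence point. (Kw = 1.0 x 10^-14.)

n(HC3H5O3) = 0.3366 x 0.02269 = 0.007637 mol; V(LiOH) at equivalence = 0.007637/0.3402 = 0.02245 L.
At equivalence all the acid is converted to C3H5O3-; total volume = 0.02269 + 0.02245 = 0.04514 L, so [C3H5O3-] = 0.007637/0.04514 = 0.1692 M.
Kb = Kw/Ka = 1.0e-14 / 1.4 x 10^-4 = 7.14e-11.
[OH^-] = sqrt(Kb x [C3H5O3-]) = sqrt(7.14e-11 x 0.1692) = 3.48e-6 M.
pOH = 5.46, so pH = 14.00 - 5.46 = 8.54.

8.54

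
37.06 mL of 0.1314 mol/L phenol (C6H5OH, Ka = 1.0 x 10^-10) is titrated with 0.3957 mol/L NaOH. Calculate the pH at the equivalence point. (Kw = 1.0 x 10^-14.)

11.50

n(C6H5OH) = 0.1314 x 0.03706 = 0.004870 mol; V(NaOH) at equivalence = 0.004870/0.3957 = 0.01231 L.
At equivalence all the acid is converted to C6H5O-; total volume = 0.03706 + 0.01231 = 0.04937 L, so [C6H5O-] = 0.004870/0.04937 = 0.09864 M.
Kb = Kw/Ka = 1.0e-14 / 1.0 x 10^-10 = 0.000100.
[OH^-] = sqrt(Kb x [C6H5O-]) = sqrt(0.000100 x 0.09864) = 0.00314 M.
pOH = 2.50, so pH = 14.00 - 2.50 = 11.50.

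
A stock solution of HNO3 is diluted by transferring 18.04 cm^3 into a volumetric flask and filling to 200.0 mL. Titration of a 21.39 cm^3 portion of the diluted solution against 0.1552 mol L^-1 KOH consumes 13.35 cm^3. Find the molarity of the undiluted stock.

1.07 M

n(KOH) = 0.1552 x 0.01335 = 0.002072 mol.
n(HNO3) in the aliquot = 0.002072 mol.
[diluted HNO3] = 0.002072 / 0.02139 = 0.09686 M.
Dilution factor = 200.0/18.04 = 11.09, so [stock] = 0.09686 x 11.09 = 1.07 M.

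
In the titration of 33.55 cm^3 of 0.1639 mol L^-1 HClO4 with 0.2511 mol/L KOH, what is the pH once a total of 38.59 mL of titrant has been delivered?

12.76

n(acid) = 0.1639 x 0.03355 = 0.005499 mol; n(KOH) added = 0.2511 x 0.03859 = 0.009690 mol.
Base is in excess by 0.009690 - 0.005499 = 0.004191 mol in a total volume of 0.07214 L.
[OH^-] = 0.004191/0.07214 = 0.05810 M, so pOH = 1.24 and pH = 14.00 - 1.24 = 12.76.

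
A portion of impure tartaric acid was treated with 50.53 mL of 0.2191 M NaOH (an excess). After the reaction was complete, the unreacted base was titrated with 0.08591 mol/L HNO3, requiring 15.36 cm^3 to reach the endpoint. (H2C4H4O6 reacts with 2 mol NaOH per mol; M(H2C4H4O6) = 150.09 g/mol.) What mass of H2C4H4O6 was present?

0.732 g

Total n(NaOH) added = 0.2191 x 0.05053 = 0.01107 mol.
n(HNO3) used = 0.08591 x 0.01536 = 0.001320 mol, which equals the excess n(NaOH).
So n(NaOH) consumed by the sample = 0.01107 - 0.001320 = 0.009752 mol.
n(H2C4H4O6) = 0.009752 / 2 = 0.004876 mol.
mass = 0.004876 mol x 150.09 g/mol = 0.732 g.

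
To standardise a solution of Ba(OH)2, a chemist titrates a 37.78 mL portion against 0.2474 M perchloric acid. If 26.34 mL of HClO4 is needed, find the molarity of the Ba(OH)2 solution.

n(HClO4) delivered = 0.2474 x 0.02634 = 0.006517 mol.
The reaction is 1 Ba(OH)2 + 2 HClO4, so n(Ba(OH)2) = 0.006517 x 1/2 = 0.003258 mol.
[Ba(OH)2] = 0.003258 mol / 0.03778 L = 0.0862 M.

0.0862 M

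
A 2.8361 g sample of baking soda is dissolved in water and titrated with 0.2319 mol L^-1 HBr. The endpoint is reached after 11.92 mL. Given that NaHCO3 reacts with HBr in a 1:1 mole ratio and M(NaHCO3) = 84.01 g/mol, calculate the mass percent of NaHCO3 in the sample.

8.19%

n(HBr) = 0.2319 x 0.01192 = 0.002764 mol.
n(NaHCO3) = 0.002764 / 1 = 0.002764 mol.
mass of NaHCO3 = 0.002764 x 84.01 = 0.2322 g.
% purity = 0.2322 / 2.8361 x 100 = 8.19%.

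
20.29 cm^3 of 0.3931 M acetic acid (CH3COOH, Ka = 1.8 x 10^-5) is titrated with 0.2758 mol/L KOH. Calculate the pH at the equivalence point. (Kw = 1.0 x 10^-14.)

n(CH3COOH) = 0.3931 x 0.02029 = 0.007976 mol; V(KOH) at equivalence = 0.007976/0.2758 = 0.02892 L.
At equivalence all the acid is converted to CH3COO-; total volume = 0.02029 + 0.02892 = 0.04921 L, so [CH3COO-] = 0.007976/0.04921 = 0.1621 M.
Kb = Kw/Ka = 1.0e-14 / 1.8 x 10^-5 = 5.56e-10.
[OH^-] = sqrt(Kb x [CH3COO-]) = sqrt(5.56e-10 x 0.1621) = 9.49e-6 M.
pOH = 5.02, so pH = 14.00 - 5.02 = 8.98.

8.98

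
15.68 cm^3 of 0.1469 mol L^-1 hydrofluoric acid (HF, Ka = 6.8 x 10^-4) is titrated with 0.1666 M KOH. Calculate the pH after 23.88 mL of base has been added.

12.63

n(acid) = 0.1469 x 0.01568 = 0.002303 mol; n(KOH) added = 0.1666 x 0.02388 = 0.003978 mol.
Base is in excess by 0.003978 - 0.002303 = 0.001675 mol in a total volume of 0.03956 L.
[OH^-] = 0.001675/0.03956 = 0.04234 M, so pOH = 1.37 and pH = 14.00 - 1.37 = 12.63.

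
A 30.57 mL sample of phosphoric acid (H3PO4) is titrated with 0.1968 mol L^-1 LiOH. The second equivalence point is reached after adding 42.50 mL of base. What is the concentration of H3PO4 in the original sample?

n(LiOH) = 0.1968 x 0.04250 = 0.008364 mol.
At the second equivalence point, 2 mol OH^- react per mol H3PO4, so n(H3PO4) = 0.008364 / 2 = 0.004182 mol.
[H3PO4] = 0.004182 / 0.03057 L = 0.137 M.

0.137 M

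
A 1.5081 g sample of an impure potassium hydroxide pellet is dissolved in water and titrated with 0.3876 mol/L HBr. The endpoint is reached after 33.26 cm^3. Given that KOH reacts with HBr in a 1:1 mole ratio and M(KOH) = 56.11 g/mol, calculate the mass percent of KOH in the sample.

48.0%

n(HBr) = 0.3876 x 0.03326 = 0.01289 mol.
n(KOH) = 0.01289 / 1 = 0.01289 mol.
mass of KOH = 0.01289 x 56.11 = 0.7233 g.
% purity = 0.7233 / 1.5081 x 100 = 48.0%.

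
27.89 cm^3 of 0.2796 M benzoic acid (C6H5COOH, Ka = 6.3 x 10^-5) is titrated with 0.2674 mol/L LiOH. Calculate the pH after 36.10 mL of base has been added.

12.46

n(acid) = 0.2796 x 0.02789 = 0.007798 mol; n(LiOH) added = 0.2674 x 0.03610 = 0.009653 mol.
Base is in excess by 0.009653 - 0.007798 = 0.001855 mol in a total volume of 0.06399 L.
[OH^-] = 0.001855/0.06399 = 0.02899 M, so pOH = 1.54 and pH = 14.00 - 1.54 = 12.46.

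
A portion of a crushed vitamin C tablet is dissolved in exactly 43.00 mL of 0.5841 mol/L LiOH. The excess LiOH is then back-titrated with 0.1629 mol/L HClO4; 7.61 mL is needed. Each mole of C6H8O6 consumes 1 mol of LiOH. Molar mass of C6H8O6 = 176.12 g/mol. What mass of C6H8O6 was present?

Total n(LiOH) added = 0.5841 x 0.04300 = 0.02512 mol.
n(HClO4) used = 0.1629 x 0.007610 = 0.001240 mol, which equals the excess n(LiOH).
So n(LiOH) consumed by the sample = 0.02512 - 0.001240 = 0.02388 mol.
n(C6H8O6) = 0.02388 / 1 = 0.02388 mol.
mass = 0.02388 mol x 176.12 g/mol = 4.21 g.

4.21 g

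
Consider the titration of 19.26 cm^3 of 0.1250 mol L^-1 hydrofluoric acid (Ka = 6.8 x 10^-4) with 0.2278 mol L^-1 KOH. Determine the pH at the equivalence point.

8.04

n(HF) = 0.1250 x 0.01926 = 0.002408 mol; V(KOH) at equivalence = 0.002408/0.2278 = 0.01057 L.
At equivalence all the acid is converted to F-; total volume = 0.01926 + 0.01057 = 0.02983 L, so [F-] = 0.002408/0.02983 = 0.08071 M.
Kb = Kw/Ka = 1.0e-14 / 6.8 x 10^-4 = 1.47e-11.
[OH^-] = sqrt(Kb x [F-]) = sqrt(1.47e-11 x 0.08071) = 1.09e-6 M.
pOH = 5.96, so pH = 14.00 - 5.96 = 8.04.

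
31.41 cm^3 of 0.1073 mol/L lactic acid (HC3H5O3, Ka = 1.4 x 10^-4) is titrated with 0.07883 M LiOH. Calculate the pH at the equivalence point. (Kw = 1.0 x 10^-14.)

n(HC3H5O3) = 0.1073 x 0.03141 = 0.003370 mol; V(LiOH) at equivalence = 0.003370/0.07883 = 0.04275 L.
At equivalence all the acid is converted to C3H5O3-; total volume = 0.03141 + 0.04275 = 0.07416 L, so [C3H5O3-] = 0.003370/0.07416 = 0.04544 M.
Kb = Kw/Ka = 1.0e-14 / 1.4 x 10^-4 = 7.14e-11.
[OH^-] = sqrt(Kb x [C3H5O3-]) = sqrt(7.14e-11 x 0.04544) = 1.80e-6 M.
pOH = 5.74, so pH = 14.00 - 5.74 = 8.26.

8.26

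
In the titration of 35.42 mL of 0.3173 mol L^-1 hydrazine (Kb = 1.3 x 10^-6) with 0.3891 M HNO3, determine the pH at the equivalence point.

4.44

n(N2H4) = 0.3173 x 0.03542 = 0.01124 mol; V(HNO3) at equivalence = 0.01124/0.3891 = 0.02888 L.
At equivalence the base is fully converted to N2H5+; total volume = 0.06430 L, so [N2H5+] = 0.01124/0.06430 = 0.1748 M.
Ka(N2H5+) = Kw/Kb = 1.0e-14 / 1.3 x 10^-6 = 7.69e-9.
[H^+] = sqrt(Ka x [N2H5+]) = sqrt(7.69e-9 x 0.1748) = 3.67e-5 M.
pH = -log(3.67e-5) = 4.44.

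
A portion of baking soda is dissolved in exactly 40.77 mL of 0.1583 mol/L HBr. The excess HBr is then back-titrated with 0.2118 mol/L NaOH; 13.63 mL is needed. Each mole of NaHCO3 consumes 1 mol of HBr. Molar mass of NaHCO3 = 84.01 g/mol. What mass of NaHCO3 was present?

0.300 g

Total n(HBr) added = 0.1583 x 0.04077 = 0.006454 mol.
n(NaOH) used = 0.2118 x 0.01363 = 0.002887 mol, which equals the excess n(HBr).
So n(HBr) consumed by the sample = 0.006454 - 0.002887 = 0.003567 mol.
n(NaHCO3) = 0.003567 / 1 = 0.003567 mol.
mass = 0.003567 mol x 84.01 g/mol = 0.300 g.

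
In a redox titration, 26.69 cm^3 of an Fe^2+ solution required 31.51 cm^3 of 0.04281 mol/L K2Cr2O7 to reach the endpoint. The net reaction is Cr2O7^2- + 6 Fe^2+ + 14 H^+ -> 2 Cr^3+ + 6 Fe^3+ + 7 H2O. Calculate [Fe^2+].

n(K2Cr2O7) = 0.04281 x 0.03151 = 0.001349 mol.
From the balanced equation, 1 mol K2Cr2O7 reacts with 6 mol Fe^2+, so n(Fe^2+) = 0.001349 x 6/1 = 0.008094 mol.
[Fe^2+] = 0.008094 / 0.02669 L = 0.303 M.

0.303 M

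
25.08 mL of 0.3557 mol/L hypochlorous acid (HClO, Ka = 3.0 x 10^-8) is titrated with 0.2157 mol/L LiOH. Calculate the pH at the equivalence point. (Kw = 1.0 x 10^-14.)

10.33

n(HClO) = 0.3557 x 0.02508 = 0.008921 mol; V(LiOH) at equivalence = 0.008921/0.2157 = 0.04136 L.
At equivalence all the acid is converted to ClO-; total volume = 0.02508 + 0.04136 = 0.06644 L, so [ClO-] = 0.008921/0.06644 = 0.1343 M.
Kb = Kw/Ka = 1.0e-14 / 3.0 x 10^-8 = 3.33e-7.
[OH^-] = sqrt(Kb x [ClO-]) = sqrt(3.33e-7 x 0.1343) = 0.000212 M.
pOH = 3.67, so pH = 14.00 - 3.67 = 10.33.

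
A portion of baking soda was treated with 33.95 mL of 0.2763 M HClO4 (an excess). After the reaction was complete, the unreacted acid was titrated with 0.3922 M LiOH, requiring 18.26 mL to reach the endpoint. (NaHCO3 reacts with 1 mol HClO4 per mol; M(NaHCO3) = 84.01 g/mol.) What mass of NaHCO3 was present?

0.186 g

Total n(HClO4) added = 0.2763 x 0.03395 = 0.009380 mol.
n(LiOH) used = 0.3922 x 0.01826 = 0.007162 mol, which equals the excess n(HClO4).
So n(HClO4) consumed by the sample = 0.009380 - 0.007162 = 0.002219 mol.
n(NaHCO3) = 0.002219 / 1 = 0.002219 mol.
mass = 0.002219 mol x 84.01 g/mol = 0.186 g.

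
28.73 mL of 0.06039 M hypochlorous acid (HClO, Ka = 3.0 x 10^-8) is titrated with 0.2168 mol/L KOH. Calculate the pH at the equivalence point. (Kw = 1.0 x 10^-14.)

10.10

n(HClO) = 0.06039 x 0.02873 = 0.001735 mol; V(KOH) at equivalence = 0.001735/0.2168 = 0.008003 L.
At equivalence all the acid is converted to ClO-; total volume = 0.02873 + 0.008003 = 0.03673 L, so [ClO-] = 0.001735/0.03673 = 0.04723 M.
Kb = Kw/Ka = 1.0e-14 / 3.0 x 10^-8 = 3.33e-7.
[OH^-] = sqrt(Kb x [ClO-]) = sqrt(3.33e-7 x 0.04723) = 0.000125 M.
pOH = 3.90, so pH = 14.00 - 3.90 = 10.10.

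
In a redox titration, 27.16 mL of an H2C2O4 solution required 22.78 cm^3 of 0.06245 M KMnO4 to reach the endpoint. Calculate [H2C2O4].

n(KMnO4) = 0.06245 x 0.02278 = 0.001423 mol.
From the balanced equation, 2 mol KMnO4 reacts with 5 mol H2C2O4, so n(H2C2O4) = 0.001423 x 5/2 = 0.003557 mol.
[H2C2O4] = 0.003557 / 0.02716 L = 0.131 M.

0.131 M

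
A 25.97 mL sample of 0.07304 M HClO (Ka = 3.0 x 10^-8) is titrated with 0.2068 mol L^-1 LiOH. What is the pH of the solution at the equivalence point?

10.13

n(HClO) = 0.07304 x 0.02597 = 0.001897 mol; V(LiOH) at equivalence = 0.001897/0.2068 = 0.009172 L.
At equivalence all the acid is converted to ClO-; total volume = 0.02597 + 0.009172 = 0.03514 L, so [ClO-] = 0.001897/0.03514 = 0.05398 M.
Kb = Kw/Ka = 1.0e-14 / 3.0 x 10^-8 = 3.33e-7.
[OH^-] = sqrt(Kb x [ClO-]) = sqrt(3.33e-7 x 0.05398) = 0.000134 M.
pOH = 3.87, so pH = 14.00 - 3.87 = 10.13.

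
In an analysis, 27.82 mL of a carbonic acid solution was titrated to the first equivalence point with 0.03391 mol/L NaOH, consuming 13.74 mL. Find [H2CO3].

0.0167 M

n(NaOH) = 0.03391 x 0.01374 = 0.0004659 mol.
At the first equivalence point, 1 mol OH^- react per mol H2CO3, so n(H2CO3) = 0.0004659 / 1 = 0.0004659 mol.
[H2CO3] = 0.0004659 / 0.02782 L = 0.0167 M.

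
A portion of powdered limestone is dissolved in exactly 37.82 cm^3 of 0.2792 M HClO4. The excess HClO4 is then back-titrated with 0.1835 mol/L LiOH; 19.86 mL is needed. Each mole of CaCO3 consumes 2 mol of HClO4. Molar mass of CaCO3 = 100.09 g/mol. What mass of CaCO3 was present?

0.346 g

Total n(HClO4) added = 0.2792 x 0.03782 = 0.01056 mol.
n(LiOH) used = 0.1835 x 0.01986 = 0.003644 mol, which equals the excess n(HClO4).
So n(HClO4) consumed by the sample = 0.01056 - 0.003644 = 0.006915 mol.
n(CaCO3) = 0.006915 / 2 = 0.003458 mol.
mass = 0.003458 mol x 100.09 g/mol = 0.346 g.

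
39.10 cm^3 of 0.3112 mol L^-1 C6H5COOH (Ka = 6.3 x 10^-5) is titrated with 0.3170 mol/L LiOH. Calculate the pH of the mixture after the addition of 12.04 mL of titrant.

3.86

Initial n(C6H5COOH) = 0.3112 x 0.03910 = 0.01217 mol.
n(LiOH) added = 0.3170 x 0.01204 = 0.003817 mol, converting that many moles of C6H5COOH to C6H5COO-.
Remaining n(C6H5COOH) = 0.008351 mol; n(C6H5COO-) = 0.003817 mol.
By Henderson-Hasselbalch, pH = pKa + log([A^-]/[HA]) = 4.20 + log(0.003817/0.008351) = 4.20 + (-0.34) = 3.86.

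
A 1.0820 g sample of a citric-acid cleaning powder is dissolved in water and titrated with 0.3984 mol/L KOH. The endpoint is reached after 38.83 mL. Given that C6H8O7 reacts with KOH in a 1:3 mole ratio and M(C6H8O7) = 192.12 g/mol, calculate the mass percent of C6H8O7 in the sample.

91.6%

n(KOH) = 0.3984 x 0.03883 = 0.01547 mol.
n(C6H8O7) = 0.01547 / 3 = 0.005157 mol.
mass of C6H8O7 = 0.005157 x 192.12 = 0.9907 g.
% purity = 0.9907 / 1.0820 x 100 = 91.6%.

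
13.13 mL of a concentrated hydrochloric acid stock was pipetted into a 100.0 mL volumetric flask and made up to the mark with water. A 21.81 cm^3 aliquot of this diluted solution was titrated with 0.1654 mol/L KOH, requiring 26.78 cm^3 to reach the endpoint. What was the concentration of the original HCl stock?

1.55 M

n(KOH) = 0.1654 x 0.02678 = 0.004429 mol.
n(HCl) in the aliquot = 0.004429 mol.
[diluted HCl] = 0.004429 / 0.02181 = 0.2031 M.
Dilution factor = 100.0/13.13 = 7.616, so [stock] = 0.2031 x 7.616 = 1.55 M.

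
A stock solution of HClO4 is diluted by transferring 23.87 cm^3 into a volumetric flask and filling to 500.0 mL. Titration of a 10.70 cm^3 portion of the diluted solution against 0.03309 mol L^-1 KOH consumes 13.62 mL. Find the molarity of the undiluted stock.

0.882 M

n(KOH) = 0.03309 x 0.01362 = 0.0004507 mol.
n(HClO4) in the aliquot = 0.0004507 mol.
[diluted HClO4] = 0.0004507 / 0.01070 = 0.04212 M.
Dilution factor = 500.0/23.87 = 20.95, so [stock] = 0.04212 x 20.95 = 0.882 M.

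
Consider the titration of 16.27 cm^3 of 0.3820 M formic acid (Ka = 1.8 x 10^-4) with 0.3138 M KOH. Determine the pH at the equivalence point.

n(HCOOH) = 0.3820 x 0.01627 = 0.006215 mol; V(KOH) at equivalence = 0.006215/0.3138 = 0.01981 L.
At equivalence all the acid is converted to HCOO-; total volume = 0.01627 + 0.01981 = 0.03608 L, so [HCOO-] = 0.006215/0.03608 = 0.1723 M.
Kb = Kw/Ka = 1.0e-14 / 1.8 x 10^-4 = 5.56e-11.
[OH^-] = sqrt(Kb x [HCOO-]) = sqrt(5.56e-11 x 0.1723) = 3.09e-6 M.
pOH = 5.51, so pH = 14.00 - 5.51 = 8.49.

8.49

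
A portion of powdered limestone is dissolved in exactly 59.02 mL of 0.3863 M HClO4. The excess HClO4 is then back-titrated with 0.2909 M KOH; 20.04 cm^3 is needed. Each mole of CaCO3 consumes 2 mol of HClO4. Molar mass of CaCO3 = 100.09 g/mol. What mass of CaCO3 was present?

Total n(HClO4) added = 0.3863 x 0.05902 = 0.02280 mol.
n(KOH) used = 0.2909 x 0.02004 = 0.005830 mol, which equals the excess n(HClO4).
So n(HClO4) consumed by the sample = 0.02280 - 0.005830 = 0.01697 mol.
n(CaCO3) = 0.01697 / 2 = 0.008485 mol.
mass = 0.008485 mol x 100.09 g/mol = 0.849 g.

0.849 g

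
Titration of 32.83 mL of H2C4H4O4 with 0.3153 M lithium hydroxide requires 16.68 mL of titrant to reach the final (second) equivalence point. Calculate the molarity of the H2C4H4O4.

0.0801 M

n(LiOH) = 0.3153 x 0.01668 = 0.005259 mol.
At the final (second) equivalence point, 2 mol OH^- react per mol H2C4H4O4, so n(H2C4H4O4) = 0.005259 / 2 = 0.002630 mol.
[H2C4H4O4] = 0.002630 / 0.03283 L = 0.0801 M.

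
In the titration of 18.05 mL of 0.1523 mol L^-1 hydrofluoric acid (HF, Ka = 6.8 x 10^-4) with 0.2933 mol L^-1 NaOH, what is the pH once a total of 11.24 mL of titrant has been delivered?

12.27

n(acid) = 0.1523 x 0.01805 = 0.002749 mol; n(NaOH) added = 0.2933 x 0.01124 = 0.003297 mol.
Base is in excess by 0.003297 - 0.002749 = 0.0005477 mol in a total volume of 0.02929 L.
[OH^-] = 0.0005477/0.02929 = 0.01870 M, so pOH = 1.73 and pH = 14.00 - 1.73 = 12.27.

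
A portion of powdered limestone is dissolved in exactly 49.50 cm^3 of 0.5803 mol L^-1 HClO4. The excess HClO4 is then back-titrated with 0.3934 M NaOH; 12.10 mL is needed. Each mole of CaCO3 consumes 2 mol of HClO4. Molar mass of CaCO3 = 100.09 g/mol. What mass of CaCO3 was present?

1.20 g

Total n(HClO4) added = 0.5803 x 0.04950 = 0.02872 mol.
n(NaOH) used = 0.3934 x 0.01210 = 0.004760 mol, which equals the excess n(HClO4).
So n(HClO4) consumed by the sample = 0.02872 - 0.004760 = 0.02396 mol.
n(CaCO3) = 0.02396 / 2 = 0.01198 mol.
mass = 0.01198 mol x 100.09 g/mol = 1.20 g.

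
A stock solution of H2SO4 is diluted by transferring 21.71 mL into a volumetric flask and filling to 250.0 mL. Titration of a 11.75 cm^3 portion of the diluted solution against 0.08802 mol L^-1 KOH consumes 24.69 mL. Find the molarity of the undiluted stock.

n(KOH) = 0.08802 x 0.02469 = 0.002173 mol.
n(H2SO4) in the aliquot = 0.002173 x 1/2 = 0.001087 mol.
[diluted H2SO4] = 0.001087 / 0.01175 = 0.09248 M.
Dilution factor = 250.0/21.71 = 11.52, so [stock] = 0.09248 x 11.52 = 1.06 M.

1.06 M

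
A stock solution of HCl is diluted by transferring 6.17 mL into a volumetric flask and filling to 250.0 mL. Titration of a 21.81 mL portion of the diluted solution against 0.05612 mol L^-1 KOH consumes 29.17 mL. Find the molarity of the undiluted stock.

3.04 M

n(KOH) = 0.05612 x 0.02917 = 0.001637 mol.
n(HCl) in the aliquot = 0.001637 mol.
[diluted HCl] = 0.001637 / 0.02181 = 0.07506 M.
Dilution factor = 250.0/6.170 = 40.52, so [stock] = 0.07506 x 40.52 = 3.04 M.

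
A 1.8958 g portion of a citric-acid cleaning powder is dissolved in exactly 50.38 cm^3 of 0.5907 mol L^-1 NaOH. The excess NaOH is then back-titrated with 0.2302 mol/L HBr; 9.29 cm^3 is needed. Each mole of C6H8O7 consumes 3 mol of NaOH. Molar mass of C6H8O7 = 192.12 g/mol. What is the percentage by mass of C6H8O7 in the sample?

Total n(NaOH) added = 0.5907 x 0.05038 = 0.02976 mol.
n(HBr) used = 0.2302 x 0.009290 = 0.002139 mol, which equals the excess n(NaOH).
So n(NaOH) consumed by the sample = 0.02976 - 0.002139 = 0.02762 mol.
n(C6H8O7) = 0.02762 / 3 = 0.009207 mol.
mass C6H8O7 = 0.009207 x 192.12 = 1.769 g, so %C6H8O7 = 1.769/1.8958 x 100 = 93.3%.

93.3%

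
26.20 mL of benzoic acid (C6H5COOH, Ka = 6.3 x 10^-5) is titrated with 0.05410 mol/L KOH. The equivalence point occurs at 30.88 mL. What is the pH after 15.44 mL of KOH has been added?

15.44 mL is exactly half the equivalence volume (30.88/2), i.e. the half-equivalence point.
There, n(HA) = n(A^-), so pH = pKa = -log(6.3 x 10^-5) = 4.20.

4.20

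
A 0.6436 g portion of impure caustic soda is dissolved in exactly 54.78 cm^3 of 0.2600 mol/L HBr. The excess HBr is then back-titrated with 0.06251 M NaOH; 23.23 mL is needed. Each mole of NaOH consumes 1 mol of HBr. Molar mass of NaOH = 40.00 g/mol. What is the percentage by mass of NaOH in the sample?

Total n(HBr) added = 0.2600 x 0.05478 = 0.01424 mol.
n(NaOH) used = 0.06251 x 0.02323 = 0.001452 mol, which equals the excess n(HBr).
So n(HBr) consumed by the sample = 0.01424 - 0.001452 = 0.01279 mol.
n(NaOH) = 0.01279 / 1 = 0.01279 mol.
mass NaOH = 0.01279 x 40.00 = 0.5116 g, so %NaOH = 0.5116/0.6436 x 100 = 79.5%.

79.5%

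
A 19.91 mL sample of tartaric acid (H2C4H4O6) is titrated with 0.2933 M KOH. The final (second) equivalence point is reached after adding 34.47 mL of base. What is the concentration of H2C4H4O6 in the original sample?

0.254 M

n(KOH) = 0.2933 x 0.03447 = 0.01011 mol.
At the final (second) equivalence point, 2 mol OH^- react per mol H2C4H4O6, so n(H2C4H4O6) = 0.01011 / 2 = 0.005055 mol.
[H2C4H4O6] = 0.005055 / 0.01991 L = 0.254 M.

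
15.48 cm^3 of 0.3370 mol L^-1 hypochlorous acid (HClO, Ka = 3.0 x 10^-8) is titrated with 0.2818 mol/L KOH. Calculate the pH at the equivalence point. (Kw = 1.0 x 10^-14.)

10.35

n(HClO) = 0.3370 x 0.01548 = 0.005217 mol; V(KOH) at equivalence = 0.005217/0.2818 = 0.01851 L.
At equivalence all the acid is converted to ClO-; total volume = 0.01548 + 0.01851 = 0.03399 L, so [ClO-] = 0.005217/0.03399 = 0.1535 M.
Kb = Kw/Ka = 1.0e-14 / 3.0 x 10^-8 = 3.33e-7.
[OH^-] = sqrt(Kb x [ClO-]) = sqrt(3.33e-7 x 0.1535) = 0.000226 M.
pOH = 3.65, so pH = 14.00 - 3.65 = 10.35.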